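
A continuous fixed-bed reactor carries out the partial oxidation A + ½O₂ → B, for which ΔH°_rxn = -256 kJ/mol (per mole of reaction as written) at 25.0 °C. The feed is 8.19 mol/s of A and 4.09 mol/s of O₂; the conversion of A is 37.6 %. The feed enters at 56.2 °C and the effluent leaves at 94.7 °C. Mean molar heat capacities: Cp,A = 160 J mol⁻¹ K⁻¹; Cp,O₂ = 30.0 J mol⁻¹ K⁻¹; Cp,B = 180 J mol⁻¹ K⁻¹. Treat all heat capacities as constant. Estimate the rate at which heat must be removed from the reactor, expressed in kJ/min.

Q_out = 43900 kJ/min

Extent of reaction ξ = 0.376 × 8.19 = 3.0794 mol/s
Reaction term: ξ·ΔH°_rxn = 3.0794 × -256 = -788.34 kJ/s
Sensible, feed 56.2→25 °C: -44.713 kJ/s
Outlet flows (mol/s): A 5.1106, O₂ 2.5503, B 3.0794
Sensible, products 25→94.7 °C: 100.96 kJ/s
Q = ΔH = -732.09 kJ/s = -732.09 kW
Heat removed = 43925 kJ/min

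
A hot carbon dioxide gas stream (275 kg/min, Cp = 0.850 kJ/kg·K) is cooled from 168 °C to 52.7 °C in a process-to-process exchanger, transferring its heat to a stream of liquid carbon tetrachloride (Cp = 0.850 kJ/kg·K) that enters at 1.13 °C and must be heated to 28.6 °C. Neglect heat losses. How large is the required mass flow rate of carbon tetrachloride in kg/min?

Heat released by hot stream: Q = 275 × 0.850 × (168 − 52.7) = 26951 kJ/min
Energy balance on cold side (adiabatic exchanger): Q = ṁ_c·Cp_c·(T_c,out − T_c,in)
ṁ_c = 26951 / [0.850 × (28.6 − 1.13)] = 1154.3 kg/min

ṁ_c = 1150 kg/min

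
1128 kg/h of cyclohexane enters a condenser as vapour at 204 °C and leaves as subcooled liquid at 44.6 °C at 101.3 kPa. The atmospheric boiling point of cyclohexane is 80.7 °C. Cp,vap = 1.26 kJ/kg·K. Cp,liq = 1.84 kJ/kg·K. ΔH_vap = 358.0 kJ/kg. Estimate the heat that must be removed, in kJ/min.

Q_c = 10900 kJ/min

vapour 204→80.7 °C: -155.36 kJ/kg
condensation at 80.7 °C: -358 kJ/kg
liquid 80.7→44.6 °C: -66.424 kJ/kg
Δh = -155.36 + -358 + -66.424 = -579.78 kJ/kg
Q = ṁ·Δh = 1128 kg/h × -579.78 kJ/kg = -653990 kJ/h
|Q| = 181.67 kW = 10900 kJ/min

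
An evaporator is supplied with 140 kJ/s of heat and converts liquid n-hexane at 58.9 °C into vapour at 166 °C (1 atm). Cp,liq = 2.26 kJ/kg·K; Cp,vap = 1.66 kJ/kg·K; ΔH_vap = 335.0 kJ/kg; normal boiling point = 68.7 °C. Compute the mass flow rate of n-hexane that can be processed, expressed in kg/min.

ṁ = 16.2 kg/min

Δh = 2.26×(68.7−58.9) + 335.0 + 1.66×(166−68.7) = 518.67 kJ/kg
Q = 140 kJ/s = 140 kJ/s = 8400 kJ/min
ṁ = Q/Δh = 8400 / 518.67 = 16.195 kg/min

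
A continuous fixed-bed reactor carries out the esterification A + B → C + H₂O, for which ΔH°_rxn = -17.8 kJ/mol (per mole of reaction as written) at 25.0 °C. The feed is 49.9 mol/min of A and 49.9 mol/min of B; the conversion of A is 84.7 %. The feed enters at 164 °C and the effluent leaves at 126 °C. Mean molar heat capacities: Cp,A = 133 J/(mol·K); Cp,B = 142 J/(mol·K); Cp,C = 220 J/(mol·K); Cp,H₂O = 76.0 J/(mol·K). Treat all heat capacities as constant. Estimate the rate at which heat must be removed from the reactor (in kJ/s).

Extent of reaction ξ = 0.847 × 49.9 = 42.265 mol/min
Reaction term: ξ·ΔH°_rxn = 42.265 × -17.8 = -752.32 kJ/min
Sensible, feed 164→25 °C: -1907.4 kJ/min
Outlet flows (mol/min): A 7.6347, B 7.6347, C 42.265, H₂O 42.265
Sensible, products 25→126 °C: 1475.6 kJ/min
Q = ΔH = -1184.1 kJ/min = -19.736 kW
Heat removed = 19.736 kJ/s

Q_out = 19.7 kJ/s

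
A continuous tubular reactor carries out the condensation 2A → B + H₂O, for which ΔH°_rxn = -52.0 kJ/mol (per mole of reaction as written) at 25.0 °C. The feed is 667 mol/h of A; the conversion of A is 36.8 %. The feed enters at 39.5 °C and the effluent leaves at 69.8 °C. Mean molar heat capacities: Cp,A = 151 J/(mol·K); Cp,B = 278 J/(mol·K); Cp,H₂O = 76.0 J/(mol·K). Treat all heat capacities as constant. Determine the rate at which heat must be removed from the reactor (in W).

Extent of reaction ξ = 0.368 × 667 / 2 = 122.73 mol/h
Reaction term: ξ·ΔH°_rxn = 122.73 × -52.0 = -6381.9 kJ/h
Sensible, feed 39.5→25 °C: -1460.4 kJ/h
Outlet flows (mol/h): A 421.54, B 122.73, H₂O 122.73
Sensible, products 25→69.8 °C: 4798 kJ/h
Q = ΔH = -3044.2 kJ/h = -0.84562 kW
Heat removed = 845.62 W

Q_out = 846 W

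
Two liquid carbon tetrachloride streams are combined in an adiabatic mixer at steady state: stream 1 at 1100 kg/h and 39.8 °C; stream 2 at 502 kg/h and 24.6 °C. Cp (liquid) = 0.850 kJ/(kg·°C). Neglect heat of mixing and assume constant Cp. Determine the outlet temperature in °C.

T_out = 35.0 °C

Energy balance with Q = 0: Σ ṁᵢCp,ᵢ(T_out − Tᵢ) = 0
Σ ṁᵢCp,ᵢTᵢ = 1100×0.850×39.8 + 502×0.850×24.6 = 47710
Σ ṁᵢCp,ᵢ = 1100×0.850 + 502×0.850 = 1361.7
T_out = 47710 / 1361.7 = 35.037 °C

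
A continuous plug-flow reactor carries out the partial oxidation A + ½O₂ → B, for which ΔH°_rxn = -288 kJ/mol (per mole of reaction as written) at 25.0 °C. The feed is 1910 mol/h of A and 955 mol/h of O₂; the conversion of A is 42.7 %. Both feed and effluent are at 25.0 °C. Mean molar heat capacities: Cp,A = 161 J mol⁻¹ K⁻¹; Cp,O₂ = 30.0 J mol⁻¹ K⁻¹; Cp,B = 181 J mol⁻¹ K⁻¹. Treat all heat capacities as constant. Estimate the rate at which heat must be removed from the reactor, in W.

Q_out = 65200 W

Extent of reaction ξ = 0.427 × 1910 = 815.57 mol/h
Reaction term: ξ·ΔH°_rxn = 815.57 × -288 = -234880 kJ/h
Q = ΔH = -234880 kJ/h = -65.246 kW
Heat removed = 65246 W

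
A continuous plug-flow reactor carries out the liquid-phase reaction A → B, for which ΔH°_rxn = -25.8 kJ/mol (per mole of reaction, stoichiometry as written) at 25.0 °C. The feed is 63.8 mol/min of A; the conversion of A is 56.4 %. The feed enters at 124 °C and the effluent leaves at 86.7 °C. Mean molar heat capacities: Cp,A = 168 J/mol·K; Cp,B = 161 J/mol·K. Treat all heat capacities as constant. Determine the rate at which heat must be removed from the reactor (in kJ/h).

Extent of reaction ξ = 0.564 × 63.8 = 35.983 mol/min
Reaction term: ξ·ΔH°_rxn = 35.983 × -25.8 = -928.37 kJ/min
Sensible, feed 124→25 °C: -1061.1 kJ/min
Outlet flows (mol/min): A 27.817, B 35.983
Sensible, products 25→86.7 °C: 645.78 kJ/min
Q = ΔH = -1343.7 kJ/min = -22.395 kW
Heat removed = 80622 kJ/h

Q_out = 80600 kJ/h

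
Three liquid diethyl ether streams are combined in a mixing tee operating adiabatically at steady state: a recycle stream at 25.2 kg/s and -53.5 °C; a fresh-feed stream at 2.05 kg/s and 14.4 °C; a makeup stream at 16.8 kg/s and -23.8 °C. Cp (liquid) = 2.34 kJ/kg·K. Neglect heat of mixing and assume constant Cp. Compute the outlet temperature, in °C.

No heat crosses the boundary, so H_out = H_in.
Σ ṁᵢCp,ᵢTᵢ = 25.2×2.34×-53.5 + 2.05×2.34×14.4 + 16.8×2.34×-23.8 = -4021.3
Σ ṁᵢCp,ᵢ = 25.2×2.34 + 2.05×2.34 + 16.8×2.34 = 103.08
T_out = -4021.3 / 103.08 = -39.013 °C

T_out = -39.0 °C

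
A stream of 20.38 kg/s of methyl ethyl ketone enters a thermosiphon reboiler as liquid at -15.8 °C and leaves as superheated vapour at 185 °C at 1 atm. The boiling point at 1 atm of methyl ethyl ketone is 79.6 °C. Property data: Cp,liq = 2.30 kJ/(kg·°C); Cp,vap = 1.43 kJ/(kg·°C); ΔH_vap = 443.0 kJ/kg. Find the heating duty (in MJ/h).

Q = 59700 MJ/h

liquid -15.8→79.6 °C: 219.42 kJ/kg
vaporisation at 79.6 °C: 443 kJ/kg
vapour 79.6→185 °C: 150.72 kJ/kg
Δh = 219.42 + 443 + 150.72 = 813.14 kJ/kg
Q = ṁ·Δh = 20.38 kg/s × 813.14 kJ/kg = 16572 kJ/s
|Q| = 16572 kW = 59659 MJ/h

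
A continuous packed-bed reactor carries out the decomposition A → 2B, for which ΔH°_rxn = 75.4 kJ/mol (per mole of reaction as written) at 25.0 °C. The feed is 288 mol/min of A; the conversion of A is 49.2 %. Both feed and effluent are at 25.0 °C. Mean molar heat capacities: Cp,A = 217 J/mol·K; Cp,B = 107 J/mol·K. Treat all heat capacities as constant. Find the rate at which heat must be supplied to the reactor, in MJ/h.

Extent of reaction ξ = 0.492 × 288 = 141.7 mol/min
Reaction term: ξ·ΔH°_rxn = 141.7 × 75.4 = 10684 kJ/min
Q = ΔH = 10684 kJ/min = 178.06 kW
Heat supplied = 641.03 MJ/h

Q_in = 641 MJ/h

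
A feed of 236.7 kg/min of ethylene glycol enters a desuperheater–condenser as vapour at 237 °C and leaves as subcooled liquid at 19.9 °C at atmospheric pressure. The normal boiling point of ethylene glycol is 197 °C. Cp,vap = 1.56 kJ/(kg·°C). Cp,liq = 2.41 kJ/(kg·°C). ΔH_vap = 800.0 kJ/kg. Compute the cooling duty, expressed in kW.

Q_c = 5090 kW

vapour 237→197 °C: -62.4 kJ/kg
condensation at 197 °C: -800 kJ/kg
liquid 197→19.9 °C: -426.81 kJ/kg
Δh = -62.4 + -800 + -426.81 = -1289.2 kJ/kg
Q = ṁ·Δh = 236.7 kg/min × -1289.2 kJ/kg = -305160 kJ/min
|Q| = 5085.9 kW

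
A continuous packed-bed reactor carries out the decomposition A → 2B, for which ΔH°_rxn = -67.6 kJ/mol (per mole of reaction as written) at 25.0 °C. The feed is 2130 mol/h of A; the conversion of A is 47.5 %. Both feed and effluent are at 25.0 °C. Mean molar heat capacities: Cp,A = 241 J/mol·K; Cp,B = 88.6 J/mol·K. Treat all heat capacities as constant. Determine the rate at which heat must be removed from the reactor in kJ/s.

Extent of reaction ξ = 0.475 × 2130 = 1011.8 mol/h
Reaction term: ξ·ΔH°_rxn = 1011.8 × -67.6 = -68394 kJ/h
Q = ΔH = -68394 kJ/h = -18.998 kW
Heat removed = 18.998 kJ/s

Q_out = 19.0 kJ/s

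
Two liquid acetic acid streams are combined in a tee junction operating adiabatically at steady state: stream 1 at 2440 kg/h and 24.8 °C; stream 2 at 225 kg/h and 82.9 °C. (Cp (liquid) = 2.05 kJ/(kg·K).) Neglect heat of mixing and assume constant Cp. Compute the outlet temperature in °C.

T_out = 29.7 °C

Adiabatic, steady state ⇒ Σ ṁᵢCp,ᵢ(T_out − Tᵢ) = 0
T_out = Σ ṁᵢCp,ᵢTᵢ / Σ ṁᵢCp,ᵢ
      = 162290 / 5463.2 = 29.705 °C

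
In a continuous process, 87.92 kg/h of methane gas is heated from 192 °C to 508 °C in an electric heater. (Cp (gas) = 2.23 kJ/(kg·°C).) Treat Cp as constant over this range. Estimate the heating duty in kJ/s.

Q = 17.2 kJ/s

Q = ṁ·Cp·ΔT = 87.92 × 2.23 × (508 − 192) = 61955 kJ/h
Converting: 61955 / 3600 s = 17.21 kW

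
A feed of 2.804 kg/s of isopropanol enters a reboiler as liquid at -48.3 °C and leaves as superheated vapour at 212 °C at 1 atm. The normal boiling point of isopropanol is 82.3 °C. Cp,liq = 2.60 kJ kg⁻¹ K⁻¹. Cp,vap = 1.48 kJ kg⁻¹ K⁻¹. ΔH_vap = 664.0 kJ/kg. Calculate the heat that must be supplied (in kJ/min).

Q = 201000 kJ/min

liquid -48.3→82.3 °C: 339.56 kJ/kg
vaporisation at 82.3 °C: 664 kJ/kg
vapour 82.3→212 °C: 191.96 kJ/kg
Δh = 339.56 + 664 + 191.96 = 1195.5 kJ/kg
Q = ṁ·Δh = 2.804 kg/s × 1195.5 kJ/kg = 3352.2 kJ/s
|Q| = 3352.2 kW = 201130 kJ/min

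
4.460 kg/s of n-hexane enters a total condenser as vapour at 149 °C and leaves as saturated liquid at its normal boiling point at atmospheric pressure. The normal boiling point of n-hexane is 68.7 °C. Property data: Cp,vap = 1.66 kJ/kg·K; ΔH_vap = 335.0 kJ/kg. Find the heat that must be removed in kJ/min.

vapour 149→68.7 °C: -133.3 kJ/kg
condensation at 68.7 °C: -335 kJ/kg
Δh = -133.3 + -335 = -468.3 kJ/kg
Q = ṁ·Δh = 4.460 kg/s × -468.3 kJ/kg = -2088.6 kJ/s
|Q| = 2088.6 kW = 125320 kJ/min

Q_c = 125000 kJ/min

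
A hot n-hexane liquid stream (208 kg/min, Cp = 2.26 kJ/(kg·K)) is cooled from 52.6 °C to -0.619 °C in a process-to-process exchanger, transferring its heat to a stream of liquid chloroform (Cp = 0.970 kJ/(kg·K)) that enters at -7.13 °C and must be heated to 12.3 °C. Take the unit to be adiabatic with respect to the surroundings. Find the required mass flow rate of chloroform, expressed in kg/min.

ṁ_c = 1330 kg/min

Heat released by hot stream: Q = 208 × 2.26 × (52.6 − -0.619) = 25017 kJ/min
Energy balance on cold side (adiabatic exchanger): Q = ṁ_c·Cp_c·(T_c,out − T_c,in)
ṁ_c = 25017 / [0.970 × (12.3 − -7.13)] = 1327.4 kg/min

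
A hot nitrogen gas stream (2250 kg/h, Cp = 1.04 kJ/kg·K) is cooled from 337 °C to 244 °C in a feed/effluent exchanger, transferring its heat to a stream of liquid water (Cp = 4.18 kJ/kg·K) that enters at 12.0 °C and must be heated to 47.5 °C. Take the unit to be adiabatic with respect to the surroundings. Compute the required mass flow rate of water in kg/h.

ṁ_c = 1470 kg/h

Heat released by hot stream: Q = 2250 × 1.04 × (337 − 244) = 217620 kJ/h
Energy balance on cold side (adiabatic exchanger): Q = ṁ_c·Cp_c·(T_c,out − T_c,in)
ṁ_c = 217620 / [4.18 × (47.5 − 12.0)] = 1466.5 kg/h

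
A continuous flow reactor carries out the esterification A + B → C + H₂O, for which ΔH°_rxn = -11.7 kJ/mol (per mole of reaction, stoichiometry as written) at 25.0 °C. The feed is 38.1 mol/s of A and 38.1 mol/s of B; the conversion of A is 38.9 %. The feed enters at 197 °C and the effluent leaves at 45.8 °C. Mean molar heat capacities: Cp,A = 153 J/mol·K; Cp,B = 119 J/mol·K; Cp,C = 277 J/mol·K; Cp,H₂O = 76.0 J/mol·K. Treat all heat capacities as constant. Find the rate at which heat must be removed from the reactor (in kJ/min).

Extent of reaction ξ = 0.389 × 38.1 = 14.821 mol/s
Reaction term: ξ·ΔH°_rxn = 14.821 × -11.7 = -173.4 kJ/s
Sensible, feed 197→25 °C: -1782.5 kJ/s
Outlet flows (mol/s): A 23.279, B 23.279, C 14.821, H₂O 14.821
Sensible, products 25→45.8 °C: 240.52 kJ/s
Q = ΔH = -1715.4 kJ/s = -1715.4 kW
Heat removed = 102920 kJ/min

Q_out = 103000 kJ/min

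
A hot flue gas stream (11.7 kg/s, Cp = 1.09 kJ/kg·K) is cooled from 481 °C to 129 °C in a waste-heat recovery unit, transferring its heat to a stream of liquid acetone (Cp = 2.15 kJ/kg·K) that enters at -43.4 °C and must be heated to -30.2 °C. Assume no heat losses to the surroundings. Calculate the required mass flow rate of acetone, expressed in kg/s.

ṁ_c = 158 kg/s

Heat released by hot stream: Q = 11.7 × 1.09 × (481 − 129) = 4489.1 kJ/s
Energy balance on cold side (adiabatic exchanger): Q = ṁ_c·Cp_c·(T_c,out − T_c,in)
ṁ_c = 4489.1 / [2.15 × (-30.2 − -43.4)] = 158.18 kg/s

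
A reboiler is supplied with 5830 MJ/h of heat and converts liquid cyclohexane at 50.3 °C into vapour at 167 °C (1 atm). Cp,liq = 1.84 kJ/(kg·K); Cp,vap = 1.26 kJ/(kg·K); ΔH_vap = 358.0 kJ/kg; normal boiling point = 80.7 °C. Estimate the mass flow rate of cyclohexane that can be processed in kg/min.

Δh = 1.84×(80.7−50.3) + 358.0 + 1.26×(167−80.7) = 522.67 kJ/kg
Q = 5830 MJ/h = 1619.4 kJ/s = 97167 kJ/min
ṁ = Q/Δh = 97167 / 522.67 = 185.9 kg/min

ṁ = 186 kg/min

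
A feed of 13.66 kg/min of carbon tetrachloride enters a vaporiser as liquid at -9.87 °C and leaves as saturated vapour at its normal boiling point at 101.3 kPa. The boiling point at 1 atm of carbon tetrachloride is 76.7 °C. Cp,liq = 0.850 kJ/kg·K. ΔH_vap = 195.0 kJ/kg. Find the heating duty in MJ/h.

liquid -9.87→76.7 °C: 73.585 kJ/kg
vaporisation at 76.7 °C: 195 kJ/kg
Δh = 73.585 + 195 = 268.58 kJ/kg
Q = ṁ·Δh = 13.66 kg/min × 268.58 kJ/kg = 3668.9 kJ/min
|Q| = 61.148 kW = 220.13 MJ/h

Q = 220 MJ/h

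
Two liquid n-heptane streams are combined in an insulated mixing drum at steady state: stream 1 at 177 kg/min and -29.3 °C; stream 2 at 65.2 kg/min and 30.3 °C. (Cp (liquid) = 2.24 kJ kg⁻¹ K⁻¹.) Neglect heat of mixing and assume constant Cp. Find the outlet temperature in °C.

Adiabatic, steady state ⇒ Σ ṁᵢCp,ᵢ(T_out − Tᵢ) = 0
Σ ṁᵢCp,ᵢTᵢ = 177×2.24×-29.3 + 65.2×2.24×30.3 = -7191.6
Σ ṁᵢCp,ᵢ = 177×2.24 + 65.2×2.24 = 542.53
T_out = -7191.6 / 542.53 = -13.256 °C

T_out = -13.3 °C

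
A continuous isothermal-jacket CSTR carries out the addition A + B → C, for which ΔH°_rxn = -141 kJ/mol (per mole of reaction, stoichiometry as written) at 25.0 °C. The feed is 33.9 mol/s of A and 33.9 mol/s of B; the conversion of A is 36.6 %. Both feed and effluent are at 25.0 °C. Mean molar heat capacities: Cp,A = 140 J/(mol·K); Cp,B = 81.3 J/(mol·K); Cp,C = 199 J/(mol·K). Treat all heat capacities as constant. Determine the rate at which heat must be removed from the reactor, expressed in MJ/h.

Extent of reaction ξ = 0.366 × 33.9 = 12.407 mol/s
Reaction term: ξ·ΔH°_rxn = 12.407 × -141 = -1749.4 kJ/s
Q = ΔH = -1749.4 kJ/s = -1749.4 kW
Heat removed = 6298 MJ/h

Q_out = 6300 MJ/h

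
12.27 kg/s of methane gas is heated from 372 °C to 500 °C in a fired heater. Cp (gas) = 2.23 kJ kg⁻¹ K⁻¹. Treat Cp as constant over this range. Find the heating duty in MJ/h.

Q = ṁ·Cp·ΔT = 12.27 × 2.23 × (500 − 372) = 3502.3 kJ/s
Heating duty = 12608 MJ/h

Q = 12600 MJ/h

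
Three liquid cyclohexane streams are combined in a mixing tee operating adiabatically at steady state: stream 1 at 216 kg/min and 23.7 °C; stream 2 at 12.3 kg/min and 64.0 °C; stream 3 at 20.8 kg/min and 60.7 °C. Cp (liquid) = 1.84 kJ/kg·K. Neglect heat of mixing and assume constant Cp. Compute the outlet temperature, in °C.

Adiabatic, steady state ⇒ Σ ṁᵢCp,ᵢ(T_out − Tᵢ) = 0
Σ ṁᵢCp,ᵢTᵢ = 216×1.84×23.7 + 12.3×1.84×64.0 + 20.8×1.84×60.7 = 13191
Σ ṁᵢCp,ᵢ = 216×1.84 + 12.3×1.84 + 20.8×1.84 = 458.34
T_out = 13191 / 458.34 = 28.779 °C

T_out = 28.8 °C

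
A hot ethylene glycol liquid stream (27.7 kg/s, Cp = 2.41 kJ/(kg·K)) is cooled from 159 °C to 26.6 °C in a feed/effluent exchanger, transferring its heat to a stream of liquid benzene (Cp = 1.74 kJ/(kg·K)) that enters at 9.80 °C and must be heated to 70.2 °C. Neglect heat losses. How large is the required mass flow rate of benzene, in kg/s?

ṁ_c = 84.1 kg/s

Heat released by hot stream: Q = 27.7 × 2.41 × (159 − 26.6) = 8838.6 kJ/s
Energy balance on cold side (adiabatic exchanger): Q = ṁ_c·Cp_c·(T_c,out − T_c,in)
ṁ_c = 8838.6 / [1.74 × (70.2 − 9.80)] = 84.101 kg/s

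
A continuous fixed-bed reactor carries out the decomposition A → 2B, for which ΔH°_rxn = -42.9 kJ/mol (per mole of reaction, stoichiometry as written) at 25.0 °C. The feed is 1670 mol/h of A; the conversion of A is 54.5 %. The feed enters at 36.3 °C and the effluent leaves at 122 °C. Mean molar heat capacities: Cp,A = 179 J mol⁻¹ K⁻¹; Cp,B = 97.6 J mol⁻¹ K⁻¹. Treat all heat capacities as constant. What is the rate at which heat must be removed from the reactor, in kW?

Extent of reaction ξ = 0.545 × 1670 = 910.15 mol/h
Reaction term: ξ·ΔH°_rxn = 910.15 × -42.9 = -39045 kJ/h
Sensible, feed 36.3→25 °C: -3377.9 kJ/h
Outlet flows (mol/h): A 759.85, B 1820.3
Sensible, products 25→122 °C: 30426 kJ/h
Q = ΔH = -11997 kJ/h = -3.3325 kW
Heat removed = 3.3325 kW

Q_out = 3.33 kW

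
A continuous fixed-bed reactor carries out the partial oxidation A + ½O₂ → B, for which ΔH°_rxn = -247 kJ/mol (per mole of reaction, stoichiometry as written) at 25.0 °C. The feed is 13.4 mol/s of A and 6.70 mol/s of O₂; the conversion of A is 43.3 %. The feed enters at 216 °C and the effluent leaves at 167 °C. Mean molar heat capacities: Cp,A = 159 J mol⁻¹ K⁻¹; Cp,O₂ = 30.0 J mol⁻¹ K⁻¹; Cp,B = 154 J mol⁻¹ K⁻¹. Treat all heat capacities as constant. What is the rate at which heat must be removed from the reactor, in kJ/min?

Q_out = 93800 kJ/min

Extent of reaction ξ = 0.433 × 13.4 = 5.8022 mol/s
Reaction term: ξ·ΔH°_rxn = 5.8022 × -247 = -1433.1 kJ/s
Sensible, feed 216→25 °C: -445.34 kJ/s
Outlet flows (mol/s): A 7.5978, O₂ 3.7989, B 5.8022
Sensible, products 25→167 °C: 314.61 kJ/s
Q = ΔH = -1563.9 kJ/s = -1563.9 kW
Heat removed = 93832 kJ/min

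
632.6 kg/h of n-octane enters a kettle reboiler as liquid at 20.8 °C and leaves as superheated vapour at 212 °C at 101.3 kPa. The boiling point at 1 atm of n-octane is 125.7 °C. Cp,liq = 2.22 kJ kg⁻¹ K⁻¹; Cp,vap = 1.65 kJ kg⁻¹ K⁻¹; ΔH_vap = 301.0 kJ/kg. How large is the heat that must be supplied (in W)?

Q = 119000 W

liquid 20.8→125.7 °C: 232.88 kJ/kg
vaporisation at 125.7 °C: 301 kJ/kg
vapour 125.7→212 °C: 142.39 kJ/kg
Δh = 232.88 + 301 + 142.39 = 676.27 kJ/kg
Q = ṁ·Δh = 632.6 kg/h × 676.27 kJ/kg = 427810 kJ/h
|Q| = 118.84 kW = 118840 W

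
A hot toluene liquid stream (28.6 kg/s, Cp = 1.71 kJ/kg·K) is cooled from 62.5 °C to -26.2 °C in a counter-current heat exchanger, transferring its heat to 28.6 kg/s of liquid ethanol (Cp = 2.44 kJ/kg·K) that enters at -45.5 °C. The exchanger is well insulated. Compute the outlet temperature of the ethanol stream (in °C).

Heat released by hot stream: Q = 28.6 × 1.71 × (62.5 − -26.2) = 4338 kJ/s
Energy balance on cold side (adiabatic exchanger): Q = ṁ_c·Cp_c·(T_c,out − T_c,in)
T_c,out = -45.5 + 4338/(28.6 × 2.44) = 16.663 °C

T_c,out = 16.7 °C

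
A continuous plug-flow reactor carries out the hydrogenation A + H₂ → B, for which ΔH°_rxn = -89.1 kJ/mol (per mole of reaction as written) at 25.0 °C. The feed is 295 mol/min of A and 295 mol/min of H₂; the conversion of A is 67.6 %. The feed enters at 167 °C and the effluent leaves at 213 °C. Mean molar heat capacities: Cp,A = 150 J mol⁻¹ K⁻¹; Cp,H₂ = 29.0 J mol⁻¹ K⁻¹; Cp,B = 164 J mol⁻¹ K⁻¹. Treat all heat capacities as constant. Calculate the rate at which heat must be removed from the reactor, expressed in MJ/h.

Q_out = 954 MJ/h

Extent of reaction ξ = 0.676 × 295 = 199.42 mol/min
Reaction term: ξ·ΔH°_rxn = 199.42 × -89.1 = -17768 kJ/min
Sensible, feed 167→25 °C: -7498.3 kJ/min
Outlet flows (mol/min): A 95.58, H₂ 95.58, B 199.42
Sensible, products 25→213 °C: 9365 kJ/min
Q = ΔH = -15902 kJ/min = -265.03 kW
Heat removed = 954.1 MJ/h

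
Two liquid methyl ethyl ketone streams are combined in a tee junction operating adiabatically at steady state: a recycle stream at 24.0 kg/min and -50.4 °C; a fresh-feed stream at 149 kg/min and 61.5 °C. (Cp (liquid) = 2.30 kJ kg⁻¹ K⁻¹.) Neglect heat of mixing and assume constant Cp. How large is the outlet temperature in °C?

T_out = 46.0 °C

No heat crosses the boundary, so H_out = H_in.
T_out = Σ ṁᵢCp,ᵢTᵢ / Σ ṁᵢCp,ᵢ
      = 18294 / 397.9 = 45.976 °C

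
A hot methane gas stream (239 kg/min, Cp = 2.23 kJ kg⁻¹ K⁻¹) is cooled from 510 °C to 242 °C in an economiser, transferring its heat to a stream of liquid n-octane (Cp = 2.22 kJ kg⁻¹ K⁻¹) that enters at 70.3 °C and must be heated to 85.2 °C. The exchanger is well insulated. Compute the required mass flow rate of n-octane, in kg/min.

Heat released by hot stream: Q = 239 × 2.23 × (510 − 242) = 142840 kJ/min
Energy balance on cold side (adiabatic exchanger): Q = ṁ_c·Cp_c·(T_c,out − T_c,in)
ṁ_c = 142840 / [2.22 × (85.2 − 70.3)] = 4318.2 kg/min

ṁ_c = 4320 kg/min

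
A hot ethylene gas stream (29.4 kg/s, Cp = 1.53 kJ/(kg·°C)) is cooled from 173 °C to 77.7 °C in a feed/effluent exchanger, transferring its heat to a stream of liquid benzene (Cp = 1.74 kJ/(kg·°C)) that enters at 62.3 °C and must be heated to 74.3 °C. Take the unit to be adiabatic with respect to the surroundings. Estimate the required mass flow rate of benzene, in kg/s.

Heat released by hot stream: Q = 29.4 × 1.53 × (173 − 77.7) = 4286.8 kJ/s
Energy balance on cold side (adiabatic exchanger): Q = ṁ_c·Cp_c·(T_c,out − T_c,in)
ṁ_c = 4286.8 / [1.74 × (74.3 − 62.3)] = 205.31 kg/s

ṁ_c = 205 kg/s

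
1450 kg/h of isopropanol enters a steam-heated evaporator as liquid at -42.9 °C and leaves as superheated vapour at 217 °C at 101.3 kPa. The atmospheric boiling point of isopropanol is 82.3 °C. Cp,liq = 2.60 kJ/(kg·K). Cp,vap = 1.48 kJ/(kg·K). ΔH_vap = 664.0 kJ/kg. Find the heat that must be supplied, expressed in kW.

Q = 479 kW

liquid -42.9→82.3 °C: 325.52 kJ/kg
vaporisation at 82.3 °C: 664 kJ/kg
vapour 82.3→217 °C: 199.36 kJ/kg
Δh = 325.52 + 664 + 199.36 = 1188.9 kJ/kg
Q = ṁ·Δh = 1450 kg/h × 1188.9 kJ/kg = 1.7239e+06 kJ/h
|Q| = 478.85 kW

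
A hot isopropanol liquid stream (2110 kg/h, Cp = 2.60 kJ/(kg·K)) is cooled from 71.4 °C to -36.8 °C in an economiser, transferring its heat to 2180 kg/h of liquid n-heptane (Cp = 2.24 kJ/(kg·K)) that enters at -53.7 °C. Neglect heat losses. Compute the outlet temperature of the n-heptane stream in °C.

Heat released by hot stream: Q = 2110 × 2.60 × (71.4 − -36.8) = 593590 kJ/h
Energy balance on cold side (adiabatic exchanger): Q = ṁ_c·Cp_c·(T_c,out − T_c,in)
T_c,out = -53.7 + 593590/(2180 × 2.24) = 67.857 °C

T_c,out = 67.9 °C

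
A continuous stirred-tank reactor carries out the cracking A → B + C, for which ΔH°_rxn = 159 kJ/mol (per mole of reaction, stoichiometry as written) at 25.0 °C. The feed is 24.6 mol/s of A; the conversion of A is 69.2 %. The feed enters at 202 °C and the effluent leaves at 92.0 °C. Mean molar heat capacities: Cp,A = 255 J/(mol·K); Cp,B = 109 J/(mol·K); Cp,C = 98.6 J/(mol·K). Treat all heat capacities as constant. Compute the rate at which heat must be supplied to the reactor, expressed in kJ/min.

Q_in = 118000 kJ/min

Extent of reaction ξ = 0.692 × 24.6 = 17.023 mol/s
Reaction term: ξ·ΔH°_rxn = 17.023 × 159 = 2706.7 kJ/s
Sensible, feed 202→25 °C: -1110.3 kJ/s
Outlet flows (mol/s): A 7.5768, B 17.023, C 17.023
Sensible, products 25→92.0 °C: 366.23 kJ/s
Q = ΔH = 1962.6 kJ/s = 1962.6 kW
Heat supplied = 117760 kJ/min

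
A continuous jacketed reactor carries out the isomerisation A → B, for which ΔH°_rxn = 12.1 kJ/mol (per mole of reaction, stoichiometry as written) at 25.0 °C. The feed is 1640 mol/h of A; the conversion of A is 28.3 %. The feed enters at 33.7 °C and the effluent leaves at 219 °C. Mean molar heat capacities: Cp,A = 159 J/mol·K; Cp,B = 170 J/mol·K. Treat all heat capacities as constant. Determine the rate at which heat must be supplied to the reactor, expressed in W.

Q_in = 15300 W

Extent of reaction ξ = 0.283 × 1640 = 464.12 mol/h
Reaction term: ξ·ΔH°_rxn = 464.12 × 12.1 = 5615.9 kJ/h
Sensible, feed 33.7→25 °C: -2268.6 kJ/h
Outlet flows (mol/h): A 1175.9, B 464.12
Sensible, products 25→219 °C: 51578 kJ/h
Q = ΔH = 54925 kJ/h = 15.257 kW
Heat supplied = 15257 W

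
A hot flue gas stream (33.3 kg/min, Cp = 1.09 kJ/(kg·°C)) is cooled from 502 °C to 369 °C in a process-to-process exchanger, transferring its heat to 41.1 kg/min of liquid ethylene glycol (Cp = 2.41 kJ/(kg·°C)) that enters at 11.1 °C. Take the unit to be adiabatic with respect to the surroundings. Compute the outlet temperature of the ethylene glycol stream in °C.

Heat released by hot stream: Q = 33.3 × 1.09 × (502 − 369) = 4827.5 kJ/min
Energy balance on cold side (adiabatic exchanger): Q = ṁ_c·Cp_c·(T_c,out − T_c,in)
T_c,out = 11.1 + 4827.5/(41.1 × 2.41) = 59.838 °C

T_c,out = 59.8 °C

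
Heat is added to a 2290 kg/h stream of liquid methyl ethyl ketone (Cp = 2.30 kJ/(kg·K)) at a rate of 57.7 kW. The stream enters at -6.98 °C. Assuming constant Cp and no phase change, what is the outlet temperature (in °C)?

Q = 57.7 kW = 207720 kJ/h
ΔT = Q/(ṁ·Cp) = 207720/(2290×2.30) = 39.438 K
T_out = -6.98 + 39.438 = 32.458 °C

T_out = 32.5 °C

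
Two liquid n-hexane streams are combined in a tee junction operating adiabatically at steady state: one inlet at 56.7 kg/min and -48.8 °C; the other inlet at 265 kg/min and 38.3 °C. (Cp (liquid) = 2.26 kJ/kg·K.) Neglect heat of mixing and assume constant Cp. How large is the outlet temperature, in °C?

Adiabatic, steady state ⇒ Σ ṁᵢCp,ᵢ(T_out − Tᵢ) = 0
Σ ṁᵢCp,ᵢTᵢ = 56.7×2.26×-48.8 + 265×2.26×38.3 = 16685
Σ ṁᵢCp,ᵢ = 56.7×2.26 + 265×2.26 = 727.04
T_out = 16685 / 727.04 = 22.949 °C

T_out = 22.9 °C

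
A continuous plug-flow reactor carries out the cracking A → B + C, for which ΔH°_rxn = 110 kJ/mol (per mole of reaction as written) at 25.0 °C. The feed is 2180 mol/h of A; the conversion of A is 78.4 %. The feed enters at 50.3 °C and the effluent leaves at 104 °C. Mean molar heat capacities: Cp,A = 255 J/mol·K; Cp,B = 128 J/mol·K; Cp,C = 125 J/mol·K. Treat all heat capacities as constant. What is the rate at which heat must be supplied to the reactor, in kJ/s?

Extent of reaction ξ = 0.784 × 2180 = 1709.1 mol/h
Reaction term: ξ·ΔH°_rxn = 1709.1 × 110 = 188000 kJ/h
Sensible, feed 50.3→25 °C: -14064 kJ/h
Outlet flows (mol/h): A 470.88, B 1709.1, C 1709.1
Sensible, products 25→104 °C: 43646 kJ/h
Q = ΔH = 217580 kJ/h = 60.44 kW
Heat supplied = 60.44 kJ/s

Q_in = 60.4 kJ/s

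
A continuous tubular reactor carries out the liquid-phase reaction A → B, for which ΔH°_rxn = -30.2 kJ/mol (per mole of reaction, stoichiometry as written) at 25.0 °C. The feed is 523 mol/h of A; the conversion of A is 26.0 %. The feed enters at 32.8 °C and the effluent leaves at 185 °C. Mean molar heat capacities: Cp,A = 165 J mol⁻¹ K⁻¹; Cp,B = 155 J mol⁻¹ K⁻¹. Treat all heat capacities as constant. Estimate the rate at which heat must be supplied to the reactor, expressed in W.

Extent of reaction ξ = 0.260 × 523 = 135.98 mol/h
Reaction term: ξ·ΔH°_rxn = 135.98 × -30.2 = -4106.6 kJ/h
Sensible, feed 32.8→25 °C: -673.1 kJ/h
Outlet flows (mol/h): A 387.02, B 135.98
Sensible, products 25→185 °C: 13590 kJ/h
Q = ΔH = 8809.9 kJ/h = 2.4472 kW
Heat supplied = 2447.2 W

Q_in = 2450 W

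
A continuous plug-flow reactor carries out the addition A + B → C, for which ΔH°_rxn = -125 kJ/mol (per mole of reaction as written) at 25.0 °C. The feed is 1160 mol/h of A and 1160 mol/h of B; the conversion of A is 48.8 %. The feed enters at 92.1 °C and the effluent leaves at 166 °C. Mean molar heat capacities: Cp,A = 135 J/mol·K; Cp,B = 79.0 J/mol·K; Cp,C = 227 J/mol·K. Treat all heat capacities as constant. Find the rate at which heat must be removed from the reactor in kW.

Q_out = 14.3 kW

Extent of reaction ξ = 0.488 × 1160 = 566.08 mol/h
Reaction term: ξ·ΔH°_rxn = 566.08 × -125 = -70760 kJ/h
Sensible, feed 92.1→25 °C: -16657 kJ/h
Outlet flows (mol/h): A 593.92, B 593.92, C 566.08
Sensible, products 25→166 °C: 36039 kJ/h
Q = ΔH = -51377 kJ/h = -14.272 kW
Heat removed = 14.272 kW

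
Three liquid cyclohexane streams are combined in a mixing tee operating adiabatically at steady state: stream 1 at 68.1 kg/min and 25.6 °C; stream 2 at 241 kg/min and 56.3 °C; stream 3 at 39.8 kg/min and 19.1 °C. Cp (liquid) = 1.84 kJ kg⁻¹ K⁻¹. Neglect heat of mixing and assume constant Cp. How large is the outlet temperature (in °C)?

T_out = 46.1 °C

Adiabatic, steady state ⇒ Σ ṁᵢCp,ᵢ(T_out − Tᵢ) = 0
Σ ṁᵢCp,ᵢTᵢ = 68.1×1.84×25.6 + 241×1.84×56.3 + 39.8×1.84×19.1 = 29572
Σ ṁᵢCp,ᵢ = 68.1×1.84 + 241×1.84 + 39.8×1.84 = 641.98
T_out = 29572 / 641.98 = 46.064 °C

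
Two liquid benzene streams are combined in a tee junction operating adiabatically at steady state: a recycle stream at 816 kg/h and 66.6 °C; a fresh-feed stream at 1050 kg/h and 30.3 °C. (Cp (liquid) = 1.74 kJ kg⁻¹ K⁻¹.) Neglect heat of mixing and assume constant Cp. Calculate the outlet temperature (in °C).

T_out = 46.2 °C

Energy balance with Q = 0: Σ ṁᵢCp,ᵢ(T_out − Tᵢ) = 0
T_out = Σ ṁᵢCp,ᵢTᵢ / Σ ṁᵢCp,ᵢ
      = 149920 / 3246.8 = 46.174 °C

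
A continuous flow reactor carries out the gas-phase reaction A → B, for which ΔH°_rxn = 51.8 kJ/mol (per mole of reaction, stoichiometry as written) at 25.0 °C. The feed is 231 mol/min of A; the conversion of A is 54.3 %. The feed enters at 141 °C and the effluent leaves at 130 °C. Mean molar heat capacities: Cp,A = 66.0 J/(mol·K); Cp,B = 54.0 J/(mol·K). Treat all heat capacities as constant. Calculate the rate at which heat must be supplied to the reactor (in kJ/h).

Extent of reaction ξ = 0.543 × 231 = 125.43 mol/min
Reaction term: ξ·ΔH°_rxn = 125.43 × 51.8 = 6497.4 kJ/min
Sensible, feed 141→25 °C: -1768.5 kJ/min
Outlet flows (mol/min): A 105.57, B 125.43
Sensible, products 25→130 °C: 1442.8 kJ/min
Q = ΔH = 6171.7 kJ/min = 102.86 kW
Heat supplied = 370300 kJ/h

Q_in = 370000 kJ/h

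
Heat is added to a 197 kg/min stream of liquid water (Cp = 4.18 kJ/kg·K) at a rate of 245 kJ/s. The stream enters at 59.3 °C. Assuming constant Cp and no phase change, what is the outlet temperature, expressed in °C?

T_out = 77.2 °C

Q = 245 kJ/s = 14700 kJ/min
ΔT = Q/(ṁ·Cp) = 14700/(197×4.18) = 17.852 K
T_out = 59.3 + 17.852 = 77.152 °C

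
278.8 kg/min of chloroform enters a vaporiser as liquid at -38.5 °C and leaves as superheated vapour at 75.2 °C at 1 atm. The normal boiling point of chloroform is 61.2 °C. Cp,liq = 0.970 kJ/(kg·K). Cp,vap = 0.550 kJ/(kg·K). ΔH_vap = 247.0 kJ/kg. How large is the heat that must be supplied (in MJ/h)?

Q = 5880 MJ/h

liquid -38.5→61.2 °C: 96.709 kJ/kg
vaporisation at 61.2 °C: 247 kJ/kg
vapour 61.2→75.2 °C: 7.7 kJ/kg
Δh = 96.709 + 247 + 7.7 = 351.41 kJ/kg
Q = ṁ·Δh = 278.8 kg/min × 351.41 kJ/kg = 97973 kJ/min
|Q| = 1632.9 kW = 5878.4 MJ/h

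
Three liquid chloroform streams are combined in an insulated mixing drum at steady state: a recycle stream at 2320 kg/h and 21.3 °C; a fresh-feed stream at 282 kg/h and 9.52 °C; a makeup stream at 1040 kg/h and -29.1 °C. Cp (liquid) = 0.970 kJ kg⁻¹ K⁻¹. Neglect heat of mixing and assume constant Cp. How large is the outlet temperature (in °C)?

T_out = 6.00 °C

Energy balance with Q = 0: Σ ṁᵢCp,ᵢ(T_out − Tᵢ) = 0
Σ ṁᵢCp,ᵢTᵢ = 2320×0.970×21.3 + 282×0.970×9.52 + 1040×0.970×-29.1 = 21182
Σ ṁᵢCp,ᵢ = 2320×0.970 + 282×0.970 + 1040×0.970 = 3532.7
T_out = 21182 / 3532.7 = 5.9958 °C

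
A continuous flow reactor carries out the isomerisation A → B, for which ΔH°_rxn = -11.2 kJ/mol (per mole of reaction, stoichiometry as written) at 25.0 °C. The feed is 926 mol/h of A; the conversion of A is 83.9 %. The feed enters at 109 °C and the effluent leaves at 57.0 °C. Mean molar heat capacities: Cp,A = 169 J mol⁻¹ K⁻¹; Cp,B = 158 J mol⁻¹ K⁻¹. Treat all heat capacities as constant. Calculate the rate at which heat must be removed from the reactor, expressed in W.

Extent of reaction ξ = 0.839 × 926 = 776.91 mol/h
Reaction term: ξ·ΔH°_rxn = 776.91 × -11.2 = -8701.4 kJ/h
Sensible, feed 109→25 °C: -13145 kJ/h
Outlet flows (mol/h): A 149.09, B 776.91
Sensible, products 25→57.0 °C: 4734.3 kJ/h
Q = ΔH = -17113 kJ/h = -4.7535 kW
Heat removed = 4753.5 W

Q_out = 4750 W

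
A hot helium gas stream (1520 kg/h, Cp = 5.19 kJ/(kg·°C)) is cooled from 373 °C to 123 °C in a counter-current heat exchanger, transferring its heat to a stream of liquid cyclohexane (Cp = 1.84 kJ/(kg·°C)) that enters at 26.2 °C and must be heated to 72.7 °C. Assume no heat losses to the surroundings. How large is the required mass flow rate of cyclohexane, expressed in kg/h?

ṁ_c = 23100 kg/h

Heat released by hot stream: Q = 1520 × 5.19 × (373 − 123) = 1.9722e+06 kJ/h
Energy balance on cold side (adiabatic exchanger): Q = ṁ_c·Cp_c·(T_c,out − T_c,in)
ṁ_c = 1.9722e+06 / [1.84 × (72.7 − 26.2)] = 23050 kg/h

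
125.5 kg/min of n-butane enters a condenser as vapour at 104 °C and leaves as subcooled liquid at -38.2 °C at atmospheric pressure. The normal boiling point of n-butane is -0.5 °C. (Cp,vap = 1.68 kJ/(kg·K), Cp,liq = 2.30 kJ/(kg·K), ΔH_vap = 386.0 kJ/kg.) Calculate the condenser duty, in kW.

vapour 104→-0.5 °C: -175.56 kJ/kg
condensation at -0.5 °C: -386 kJ/kg
liquid -0.5→-38.2 °C: -86.71 kJ/kg
Δh = -175.56 + -386 + -86.71 = -648.27 kJ/kg
Q = ṁ·Δh = 125.5 kg/min × -648.27 kJ/kg = -81358 kJ/min
|Q| = 1356 kW

Q_c = 1360 kW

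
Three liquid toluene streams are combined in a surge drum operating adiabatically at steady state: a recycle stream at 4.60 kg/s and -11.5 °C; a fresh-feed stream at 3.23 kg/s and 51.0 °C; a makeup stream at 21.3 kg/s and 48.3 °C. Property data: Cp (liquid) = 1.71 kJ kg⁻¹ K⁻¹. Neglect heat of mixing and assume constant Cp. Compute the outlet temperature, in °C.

Energy balance with Q = 0: Σ ṁᵢCp,ᵢ(T_out − Tᵢ) = 0
T_out = Σ ṁᵢCp,ᵢTᵢ / Σ ṁᵢCp,ᵢ
      = 1950.5 / 49.812 = 39.156 °C

T_out = 39.2 °C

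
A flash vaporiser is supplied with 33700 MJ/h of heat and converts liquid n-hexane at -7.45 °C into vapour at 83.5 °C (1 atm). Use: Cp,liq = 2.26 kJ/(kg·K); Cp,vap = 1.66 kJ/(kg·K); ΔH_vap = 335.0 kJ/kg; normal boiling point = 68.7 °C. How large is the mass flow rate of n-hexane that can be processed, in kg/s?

ṁ = 17.6 kg/s

Δh = 2.26×(68.7−-7.45) + 335.0 + 1.66×(83.5−68.7) = 531.67 kJ/kg
Q = 33700 MJ/h = 9361.1 kJ/s = 9361.1 kJ/s
ṁ = Q/Δh = 9361.1 / 531.67 = 17.607 kg/s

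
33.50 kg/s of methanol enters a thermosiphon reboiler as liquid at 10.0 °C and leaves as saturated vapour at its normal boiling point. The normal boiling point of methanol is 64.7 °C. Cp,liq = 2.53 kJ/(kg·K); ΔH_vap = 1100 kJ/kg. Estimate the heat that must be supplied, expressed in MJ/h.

liquid 10.0→64.7 °C: 138.39 kJ/kg
vaporisation at 64.7 °C: 1100 kJ/kg
Δh = 138.39 + 1100 = 1238.4 kJ/kg
Q = ṁ·Δh = 33.50 kg/s × 1238.4 kJ/kg = 41486 kJ/s
|Q| = 41486 kW = 149350 MJ/h

Q = 149000 MJ/h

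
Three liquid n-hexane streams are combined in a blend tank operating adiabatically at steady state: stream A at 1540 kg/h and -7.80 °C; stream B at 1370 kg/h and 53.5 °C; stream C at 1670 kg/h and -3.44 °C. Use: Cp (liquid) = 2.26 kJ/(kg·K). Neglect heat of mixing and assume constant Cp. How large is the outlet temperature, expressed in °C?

No heat crosses the boundary, so H_out = H_in.
Σ ṁᵢCp,ᵢTᵢ = 1540×2.26×-7.80 + 1370×2.26×53.5 + 1670×2.26×-3.44 = 125520
Σ ṁᵢCp,ᵢ = 1540×2.26 + 1370×2.26 + 1670×2.26 = 10351
T_out = 125520 / 10351 = 12.126 °C

T_out = 12.1 °C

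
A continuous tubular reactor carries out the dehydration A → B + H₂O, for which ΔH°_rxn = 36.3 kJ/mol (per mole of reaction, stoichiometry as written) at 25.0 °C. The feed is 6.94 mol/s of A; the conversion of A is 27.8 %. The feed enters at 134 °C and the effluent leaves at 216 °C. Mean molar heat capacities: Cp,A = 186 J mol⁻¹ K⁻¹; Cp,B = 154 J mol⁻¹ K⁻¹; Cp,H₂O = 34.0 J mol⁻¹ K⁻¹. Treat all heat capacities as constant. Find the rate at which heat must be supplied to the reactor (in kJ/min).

Extent of reaction ξ = 0.278 × 6.94 = 1.9293 mol/s
Reaction term: ξ·ΔH°_rxn = 1.9293 × 36.3 = 70.034 kJ/s
Sensible, feed 134→25 °C: -140.7 kJ/s
Outlet flows (mol/s): A 5.0107, B 1.9293, H₂O 1.9293
Sensible, products 25→216 °C: 247.29 kJ/s
Q = ΔH = 176.62 kJ/s = 176.62 kW
Heat supplied = 10597 kJ/min

Q_in = 10600 kJ/min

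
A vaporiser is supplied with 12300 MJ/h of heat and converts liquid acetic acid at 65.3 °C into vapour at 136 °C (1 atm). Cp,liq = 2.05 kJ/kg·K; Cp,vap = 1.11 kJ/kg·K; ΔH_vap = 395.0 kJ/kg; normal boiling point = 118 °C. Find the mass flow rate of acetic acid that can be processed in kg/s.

Δh = 2.05×(118−65.3) + 395.0 + 1.11×(136−118) = 523.01 kJ/kg
Q = 12300 MJ/h = 3416.7 kJ/s = 3416.7 kJ/s
ṁ = Q/Δh = 3416.7 / 523.01 = 6.5326 kg/s

ṁ = 6.53 kg/s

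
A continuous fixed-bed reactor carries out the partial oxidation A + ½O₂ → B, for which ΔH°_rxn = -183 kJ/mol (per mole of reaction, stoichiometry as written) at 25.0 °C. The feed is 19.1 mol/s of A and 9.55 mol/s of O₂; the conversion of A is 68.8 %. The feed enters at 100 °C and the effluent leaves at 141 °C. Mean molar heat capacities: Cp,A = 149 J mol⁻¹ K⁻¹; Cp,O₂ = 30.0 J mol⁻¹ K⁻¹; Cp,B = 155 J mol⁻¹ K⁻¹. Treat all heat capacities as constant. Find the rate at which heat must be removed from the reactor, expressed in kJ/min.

Q_out = 137000 kJ/min

Extent of reaction ξ = 0.688 × 19.1 = 13.141 mol/s
Reaction term: ξ·ΔH°_rxn = 13.141 × -183 = -2404.8 kJ/s
Sensible, feed 100→25 °C: -234.93 kJ/s
Outlet flows (mol/s): A 5.9592, O₂ 2.9796, B 13.141
Sensible, products 25→141 °C: 349.64 kJ/s
Q = ΔH = -2290.1 kJ/s = -2290.1 kW
Heat removed = 137400 kJ/min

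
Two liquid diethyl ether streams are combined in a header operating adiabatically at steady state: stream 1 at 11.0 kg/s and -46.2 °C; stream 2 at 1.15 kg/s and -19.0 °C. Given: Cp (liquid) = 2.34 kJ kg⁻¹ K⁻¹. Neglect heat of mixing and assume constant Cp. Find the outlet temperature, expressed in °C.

T_out = -43.6 °C

Energy balance with Q = 0: Σ ṁᵢCp,ᵢ(T_out − Tᵢ) = 0
T_out = Σ ṁᵢCp,ᵢTᵢ / Σ ṁᵢCp,ᵢ
      = -1240.3 / 28.431 = -43.626 °C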